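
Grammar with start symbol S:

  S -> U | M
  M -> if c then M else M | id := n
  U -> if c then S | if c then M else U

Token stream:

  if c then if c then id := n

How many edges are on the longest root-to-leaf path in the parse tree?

[S [U if c then [S [U if c then [S [M id := n]]]]]]

6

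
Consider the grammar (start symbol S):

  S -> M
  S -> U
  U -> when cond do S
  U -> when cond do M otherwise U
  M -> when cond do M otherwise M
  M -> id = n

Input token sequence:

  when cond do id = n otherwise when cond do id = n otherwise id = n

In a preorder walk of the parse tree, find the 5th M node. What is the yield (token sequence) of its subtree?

id = n

[S [M when cond do [M id = n] otherwise [M when cond do [M id = n] otherwise [M id = n]]]]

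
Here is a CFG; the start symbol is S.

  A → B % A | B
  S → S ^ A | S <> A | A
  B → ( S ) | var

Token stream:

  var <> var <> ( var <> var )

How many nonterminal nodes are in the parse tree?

[S [S [S [A [B var]]] <> [A [B var]]] <> [A [B ( [S [S [A [B var]]] <> [A [B var]]] )]]]

15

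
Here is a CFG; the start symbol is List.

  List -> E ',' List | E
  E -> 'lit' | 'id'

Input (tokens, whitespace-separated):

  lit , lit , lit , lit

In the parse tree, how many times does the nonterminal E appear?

[List [E lit] , [List [E lit] , [List [E lit] , [List [E lit]]]]]

4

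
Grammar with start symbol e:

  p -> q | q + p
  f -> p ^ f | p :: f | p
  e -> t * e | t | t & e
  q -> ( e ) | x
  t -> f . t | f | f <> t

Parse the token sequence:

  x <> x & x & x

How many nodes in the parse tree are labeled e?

[e [t [f [p [q x]]] <> [t [f [p [q x]]]]] & [e [t [f [p [q x]]]] & [e [t [f [p [q x]]]]]]]

3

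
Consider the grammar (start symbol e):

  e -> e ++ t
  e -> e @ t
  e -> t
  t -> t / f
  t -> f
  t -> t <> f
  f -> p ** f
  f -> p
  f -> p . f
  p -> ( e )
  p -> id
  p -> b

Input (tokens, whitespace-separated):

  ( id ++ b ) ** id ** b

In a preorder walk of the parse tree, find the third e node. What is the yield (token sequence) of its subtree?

[e [t [f [p ( [e [e [t [f [p id]]]] ++ [t [f [p b]]]] )] ** [f [p id] ** [f [p b]]]]]]

id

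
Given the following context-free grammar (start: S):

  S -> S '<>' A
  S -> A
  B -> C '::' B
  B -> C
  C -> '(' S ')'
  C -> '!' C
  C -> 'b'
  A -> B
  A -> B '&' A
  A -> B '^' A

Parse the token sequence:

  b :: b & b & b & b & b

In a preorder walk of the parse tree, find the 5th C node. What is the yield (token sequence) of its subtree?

[S [A [B [C b] :: [B [C b]]] & [A [B [C b]] & [A [B [C b]] & [A [B [C b]] & [A [B [C b]]]]]]]]

b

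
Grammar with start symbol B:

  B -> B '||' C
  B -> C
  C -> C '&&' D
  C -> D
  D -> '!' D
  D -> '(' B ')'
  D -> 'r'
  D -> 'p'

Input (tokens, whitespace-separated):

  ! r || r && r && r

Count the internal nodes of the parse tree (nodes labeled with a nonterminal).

[B [B [C [D ! [D r]]]] || [C [C [C [D r]] && [D r]] && [D r]]]

11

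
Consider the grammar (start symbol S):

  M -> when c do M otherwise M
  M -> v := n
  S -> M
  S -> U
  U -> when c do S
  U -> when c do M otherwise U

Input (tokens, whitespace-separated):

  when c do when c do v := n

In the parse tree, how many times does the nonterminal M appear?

[S [U when c do [S [U when c do [S [M v := n]]]]]]

1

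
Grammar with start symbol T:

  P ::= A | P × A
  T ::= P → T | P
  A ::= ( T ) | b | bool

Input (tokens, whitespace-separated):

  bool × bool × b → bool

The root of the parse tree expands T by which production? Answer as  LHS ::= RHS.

[T [P [P [P [A bool]] × [A bool]] × [A b]] → [T [P [A bool]]]]

T ::= P → T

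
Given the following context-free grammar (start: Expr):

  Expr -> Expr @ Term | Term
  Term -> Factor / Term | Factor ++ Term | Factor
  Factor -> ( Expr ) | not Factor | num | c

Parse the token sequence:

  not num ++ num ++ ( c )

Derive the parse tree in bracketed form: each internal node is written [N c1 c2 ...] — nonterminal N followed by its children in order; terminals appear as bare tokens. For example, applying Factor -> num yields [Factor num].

Expr
Term
Factor ++ Term
not Factor ++ Term
not num ++ Term
not num ++ Factor ++ Term
not num ++ num ++ Term
not num ++ num ++ Factor
not num ++ num ++ ( Expr )
not num ++ num ++ ( Term )
not num ++ num ++ ( Factor )
not num ++ num ++ ( c )

[Expr [Term [Factor not [Factor num]] ++ [Term [Factor num] ++ [Term [Factor ( [Expr [Term [Factor c]]] )]]]]]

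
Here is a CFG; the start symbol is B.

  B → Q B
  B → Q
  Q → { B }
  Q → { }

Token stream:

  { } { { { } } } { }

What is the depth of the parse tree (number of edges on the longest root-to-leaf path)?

7

[B [Q { }] [B [Q { [B [Q { [B [Q { }]] }]] }] [B [Q { }]]]]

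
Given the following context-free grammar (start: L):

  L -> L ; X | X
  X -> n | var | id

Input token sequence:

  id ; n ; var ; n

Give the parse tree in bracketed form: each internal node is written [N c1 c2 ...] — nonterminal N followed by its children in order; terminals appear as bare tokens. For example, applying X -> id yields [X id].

[L [L [L [L [X id]] ; [X n]] ; [X var]] ; [X n]]

L
L ; X
L ; X ; X
L ; X ; X ; X
X ; X ; X ; X
id ; X ; X ; X
id ; n ; X ; X
id ; n ; var ; X
id ; n ; var ; n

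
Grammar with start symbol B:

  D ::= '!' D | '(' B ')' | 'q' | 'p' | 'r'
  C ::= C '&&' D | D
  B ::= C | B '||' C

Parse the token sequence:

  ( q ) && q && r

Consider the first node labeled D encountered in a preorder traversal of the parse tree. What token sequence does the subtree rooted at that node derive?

( q )

[B [C [C [C [D ( [B [C [D q]]] )]] && [D q]] && [D r]]]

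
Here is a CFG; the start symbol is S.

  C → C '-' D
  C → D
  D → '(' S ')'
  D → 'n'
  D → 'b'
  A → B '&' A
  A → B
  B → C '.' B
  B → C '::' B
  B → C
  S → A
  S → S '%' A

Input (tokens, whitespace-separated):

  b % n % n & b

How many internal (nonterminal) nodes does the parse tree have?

19

[S [S [S [A [B [C [D b]]]]] % [A [B [C [D n]]]]] % [A [B [C [D n]]] & [A [B [C [D b]]]]]]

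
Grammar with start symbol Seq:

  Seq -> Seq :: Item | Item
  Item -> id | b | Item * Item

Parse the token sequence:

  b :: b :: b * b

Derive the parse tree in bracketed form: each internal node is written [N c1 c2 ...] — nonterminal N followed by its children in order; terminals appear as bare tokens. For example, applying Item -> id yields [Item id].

[Seq [Seq [Seq [Item b]] :: [Item b]] :: [Item [Item b] * [Item b]]]

Seq
Seq :: Item
Seq :: Item :: Item
Item :: Item :: Item
b :: Item :: Item
b :: b :: Item
b :: b :: Item * Item
b :: b :: b * Item
b :: b :: b * b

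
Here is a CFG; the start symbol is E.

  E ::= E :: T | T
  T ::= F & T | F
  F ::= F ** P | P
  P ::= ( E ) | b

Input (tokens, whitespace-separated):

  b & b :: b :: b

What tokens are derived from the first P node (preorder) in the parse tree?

[E [E [E [T [F [P b]] & [T [F [P b]]]]] :: [T [F [P b]]]] :: [T [F [P b]]]]

b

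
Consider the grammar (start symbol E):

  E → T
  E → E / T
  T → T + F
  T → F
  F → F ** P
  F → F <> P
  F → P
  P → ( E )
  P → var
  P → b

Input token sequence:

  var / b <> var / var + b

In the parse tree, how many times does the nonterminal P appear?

5

[E [E [E [T [F [P var]]]] / [T [F [F [P b]] <> [P var]]]] / [T [T [F [P var]]] + [F [P b]]]]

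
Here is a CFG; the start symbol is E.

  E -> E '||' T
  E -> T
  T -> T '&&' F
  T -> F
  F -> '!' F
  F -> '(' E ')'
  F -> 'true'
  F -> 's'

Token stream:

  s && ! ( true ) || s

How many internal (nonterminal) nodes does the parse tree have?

12

[E [E [T [T [F s]] && [F ! [F ( [E [T [F true]]] )]]]] || [T [F s]]]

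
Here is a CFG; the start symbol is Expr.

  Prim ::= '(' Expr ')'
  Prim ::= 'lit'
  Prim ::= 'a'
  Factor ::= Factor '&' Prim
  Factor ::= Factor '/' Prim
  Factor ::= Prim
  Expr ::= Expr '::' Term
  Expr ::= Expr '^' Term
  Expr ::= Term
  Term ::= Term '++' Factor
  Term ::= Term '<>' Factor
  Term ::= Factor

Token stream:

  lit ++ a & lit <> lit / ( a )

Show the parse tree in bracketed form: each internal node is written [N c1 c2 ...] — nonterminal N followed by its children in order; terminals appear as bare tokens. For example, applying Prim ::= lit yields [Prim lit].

[Expr [Term [Term [Term [Factor [Prim lit]]] ++ [Factor [Factor [Prim a]] & [Prim lit]]] <> [Factor [Factor [Prim lit]] / [Prim ( [Expr [Term [Factor [Prim a]]]] )]]]]

Expr
Term
Term <> Factor
Term ++ Factor <> Factor
Factor ++ Factor <> Factor
Prim ++ Factor <> Factor
lit ++ Factor <> Factor
lit ++ Factor & Prim <> Factor
lit ++ Prim & Prim <> Factor
lit ++ a & Prim <> Factor
lit ++ a & lit <> Factor
lit ++ a & lit <> Factor / Prim
lit ++ a & lit <> Prim / Prim
lit ++ a & lit <> lit / Prim
lit ++ a & lit <> lit / ( Expr )
lit ++ a & lit <> lit / ( Term )
lit ++ a & lit <> lit / ( Factor )
lit ++ a & lit <> lit / ( Prim )
lit ++ a & lit <> lit / ( a )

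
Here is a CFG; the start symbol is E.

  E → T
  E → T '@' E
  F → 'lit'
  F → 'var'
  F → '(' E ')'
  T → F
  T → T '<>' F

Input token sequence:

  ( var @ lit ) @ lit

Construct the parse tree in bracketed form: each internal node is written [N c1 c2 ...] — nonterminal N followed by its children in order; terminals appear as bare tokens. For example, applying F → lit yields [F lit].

E
T @ E
F @ E
( E ) @ E
( T @ E ) @ E
( F @ E ) @ E
( var @ E ) @ E
( var @ T ) @ E
( var @ F ) @ E
( var @ lit ) @ E
( var @ lit ) @ T
( var @ lit ) @ F
( var @ lit ) @ lit

[E [T [F ( [E [T [F var]] @ [E [T [F lit]]]] )]] @ [E [T [F lit]]]]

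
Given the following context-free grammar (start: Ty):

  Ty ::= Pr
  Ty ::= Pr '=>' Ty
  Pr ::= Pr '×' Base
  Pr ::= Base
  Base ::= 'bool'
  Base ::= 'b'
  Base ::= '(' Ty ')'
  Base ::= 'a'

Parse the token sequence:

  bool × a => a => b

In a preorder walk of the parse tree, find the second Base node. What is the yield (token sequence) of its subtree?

a

[Ty [Pr [Pr [Base bool]] × [Base a]] => [Ty [Pr [Base a]] => [Ty [Pr [Base b]]]]]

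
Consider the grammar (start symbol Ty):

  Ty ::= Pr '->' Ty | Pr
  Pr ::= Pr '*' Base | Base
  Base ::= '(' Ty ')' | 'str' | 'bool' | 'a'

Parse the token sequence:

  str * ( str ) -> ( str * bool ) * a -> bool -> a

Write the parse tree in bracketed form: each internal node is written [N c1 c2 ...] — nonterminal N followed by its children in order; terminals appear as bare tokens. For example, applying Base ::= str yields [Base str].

[Ty [Pr [Pr [Base str]] * [Base ( [Ty [Pr [Base str]]] )]] -> [Ty [Pr [Pr [Base ( [Ty [Pr [Pr [Base str]] * [Base bool]]] )]] * [Base a]] -> [Ty [Pr [Base bool]] -> [Ty [Pr [Base a]]]]]]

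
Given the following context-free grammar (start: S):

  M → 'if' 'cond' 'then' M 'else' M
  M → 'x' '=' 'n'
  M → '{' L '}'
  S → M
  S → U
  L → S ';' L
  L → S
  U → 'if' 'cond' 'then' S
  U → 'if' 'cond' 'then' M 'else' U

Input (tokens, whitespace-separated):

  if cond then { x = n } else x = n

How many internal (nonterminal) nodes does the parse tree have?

7

[S [M if cond then [M { [L [S [M x = n]]] }] else [M x = n]]]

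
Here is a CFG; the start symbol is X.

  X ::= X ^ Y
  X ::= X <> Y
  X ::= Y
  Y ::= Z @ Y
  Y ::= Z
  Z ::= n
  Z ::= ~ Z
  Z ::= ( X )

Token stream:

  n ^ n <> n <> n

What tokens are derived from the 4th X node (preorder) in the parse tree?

n

[X [X [X [X [Y [Z n]]] ^ [Y [Z n]]] <> [Y [Z n]]] <> [Y [Z n]]]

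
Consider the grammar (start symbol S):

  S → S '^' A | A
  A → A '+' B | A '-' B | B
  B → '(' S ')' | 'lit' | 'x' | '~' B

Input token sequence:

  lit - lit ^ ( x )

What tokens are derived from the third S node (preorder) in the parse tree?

[S [S [A [A [B lit]] - [B lit]]] ^ [A [B ( [S [A [B x]]] )]]]

x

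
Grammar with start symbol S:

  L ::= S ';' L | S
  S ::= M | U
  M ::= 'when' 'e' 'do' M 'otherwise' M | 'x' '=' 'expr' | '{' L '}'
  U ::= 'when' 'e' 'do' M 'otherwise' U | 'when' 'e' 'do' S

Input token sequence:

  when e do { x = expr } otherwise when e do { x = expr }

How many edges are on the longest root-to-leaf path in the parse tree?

[S [U when e do [M { [L [S [M x = expr]]] }] otherwise [U when e do [S [M { [L [S [M x = expr]]] }]]]]]

8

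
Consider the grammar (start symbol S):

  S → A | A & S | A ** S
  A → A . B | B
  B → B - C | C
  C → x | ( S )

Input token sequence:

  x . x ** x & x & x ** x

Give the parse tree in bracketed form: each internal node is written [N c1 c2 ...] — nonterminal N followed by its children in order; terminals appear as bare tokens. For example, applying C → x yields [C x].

[S [A [A [B [C x]]] . [B [C x]]] ** [S [A [B [C x]]] & [S [A [B [C x]]] & [S [A [B [C x]]] ** [S [A [B [C x]]]]]]]]

S
A ** S
A . B ** S
B . B ** S
C . B ** S
x . B ** S
x . C ** S
x . x ** S
x . x ** A & S
x . x ** B & S
x . x ** C & S
x . x ** x & S
x . x ** x & A & S
x . x ** x & B & S
x . x ** x & C & S
x . x ** x & x & S
x . x ** x & x & A ** S
x . x ** x & x & B ** S
x . x ** x & x & C ** S
x . x ** x & x & x ** S
x . x ** x & x & x ** A
x . x ** x & x & x ** B
x . x ** x & x & x ** C
x . x ** x & x & x ** x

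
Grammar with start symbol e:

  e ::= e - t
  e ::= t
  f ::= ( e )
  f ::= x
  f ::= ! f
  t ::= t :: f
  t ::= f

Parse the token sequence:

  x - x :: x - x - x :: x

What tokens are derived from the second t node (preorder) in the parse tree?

[e [e [e [e [t [f x]]] - [t [t [f x]] :: [f x]]] - [t [f x]]] - [t [t [f x]] :: [f x]]]

x :: x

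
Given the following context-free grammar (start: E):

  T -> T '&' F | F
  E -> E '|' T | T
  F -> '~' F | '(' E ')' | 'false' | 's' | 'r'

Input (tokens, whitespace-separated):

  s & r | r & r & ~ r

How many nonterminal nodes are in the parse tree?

13

[E [E [T [T [F s]] & [F r]]] | [T [T [T [F r]] & [F r]] & [F ~ [F r]]]]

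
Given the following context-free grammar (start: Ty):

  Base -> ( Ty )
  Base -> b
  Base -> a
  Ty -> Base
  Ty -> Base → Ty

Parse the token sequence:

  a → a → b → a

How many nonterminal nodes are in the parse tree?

[Ty [Base a] → [Ty [Base a] → [Ty [Base b] → [Ty [Base a]]]]]

8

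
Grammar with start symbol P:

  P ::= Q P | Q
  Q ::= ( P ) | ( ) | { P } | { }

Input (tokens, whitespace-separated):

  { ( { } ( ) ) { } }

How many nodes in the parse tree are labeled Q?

5

[P [Q { [P [Q ( [P [Q { }] [P [Q ( )]]] )] [P [Q { }]]] }]]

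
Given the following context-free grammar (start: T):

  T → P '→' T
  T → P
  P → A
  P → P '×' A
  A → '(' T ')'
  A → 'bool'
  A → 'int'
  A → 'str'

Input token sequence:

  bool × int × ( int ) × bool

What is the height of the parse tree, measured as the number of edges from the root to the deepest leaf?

[T [P [P [P [P [A bool]] × [A int]] × [A ( [T [P [A int]]] )]] × [A bool]]]

7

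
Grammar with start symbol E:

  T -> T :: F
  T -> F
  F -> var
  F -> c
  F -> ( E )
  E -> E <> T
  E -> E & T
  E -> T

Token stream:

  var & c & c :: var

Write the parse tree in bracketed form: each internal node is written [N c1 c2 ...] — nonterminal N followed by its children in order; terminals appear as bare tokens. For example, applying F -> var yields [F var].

E
E & T
E & T & T
T & T & T
F & T & T
var & T & T
var & F & T
var & c & T
var & c & T :: F
var & c & F :: F
var & c & c :: F
var & c & c :: var

[E [E [E [T [F var]]] & [T [F c]]] & [T [T [F c]] :: [F var]]]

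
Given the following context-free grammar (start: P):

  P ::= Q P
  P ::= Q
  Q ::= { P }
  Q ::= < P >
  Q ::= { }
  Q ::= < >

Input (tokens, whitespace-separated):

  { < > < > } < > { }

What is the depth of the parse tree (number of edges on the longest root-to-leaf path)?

5

[P [Q { [P [Q < >] [P [Q < >]]] }] [P [Q < >] [P [Q { }]]]]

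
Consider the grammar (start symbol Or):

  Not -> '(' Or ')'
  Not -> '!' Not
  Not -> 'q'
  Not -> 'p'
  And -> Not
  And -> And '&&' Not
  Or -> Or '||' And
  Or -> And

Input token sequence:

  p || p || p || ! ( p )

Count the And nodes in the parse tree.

5

[Or [Or [Or [Or [And [Not p]]] || [And [Not p]]] || [And [Not p]]] || [And [Not ! [Not ( [Or [And [Not p]]] )]]]]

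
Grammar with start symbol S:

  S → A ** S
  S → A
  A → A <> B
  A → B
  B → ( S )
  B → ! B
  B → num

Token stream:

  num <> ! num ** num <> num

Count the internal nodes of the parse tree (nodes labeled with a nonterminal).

11

[S [A [A [B num]] <> [B ! [B num]]] ** [S [A [A [B num]] <> [B num]]]]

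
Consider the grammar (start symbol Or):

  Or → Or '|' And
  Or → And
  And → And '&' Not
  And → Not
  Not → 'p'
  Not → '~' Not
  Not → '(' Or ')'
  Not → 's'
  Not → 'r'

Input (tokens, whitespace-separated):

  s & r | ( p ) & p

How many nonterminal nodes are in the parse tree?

13

[Or [Or [And [And [Not s]] & [Not r]]] | [And [And [Not ( [Or [And [Not p]]] )]] & [Not p]]]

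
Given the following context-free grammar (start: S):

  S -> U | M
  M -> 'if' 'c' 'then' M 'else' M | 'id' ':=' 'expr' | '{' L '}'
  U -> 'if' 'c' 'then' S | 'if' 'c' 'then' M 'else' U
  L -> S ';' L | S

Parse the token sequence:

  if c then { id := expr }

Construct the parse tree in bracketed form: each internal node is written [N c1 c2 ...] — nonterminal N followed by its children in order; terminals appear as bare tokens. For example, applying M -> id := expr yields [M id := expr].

S
U
if c then S
if c then M
if c then { L }
if c then { S }
if c then { M }
if c then { id := expr }

[S [U if c then [S [M { [L [S [M id := expr]]] }]]]]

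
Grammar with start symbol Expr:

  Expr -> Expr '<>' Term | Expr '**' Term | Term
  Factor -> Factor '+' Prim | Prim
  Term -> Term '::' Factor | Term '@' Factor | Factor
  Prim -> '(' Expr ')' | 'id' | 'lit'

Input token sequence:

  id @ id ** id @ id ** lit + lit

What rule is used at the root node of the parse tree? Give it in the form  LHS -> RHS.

Expr -> Expr '**' Term

[Expr [Expr [Expr [Term [Term [Factor [Prim id]]] @ [Factor [Prim id]]]] ** [Term [Term [Factor [Prim id]]] @ [Factor [Prim id]]]] ** [Term [Factor [Factor [Prim lit]] + [Prim lit]]]]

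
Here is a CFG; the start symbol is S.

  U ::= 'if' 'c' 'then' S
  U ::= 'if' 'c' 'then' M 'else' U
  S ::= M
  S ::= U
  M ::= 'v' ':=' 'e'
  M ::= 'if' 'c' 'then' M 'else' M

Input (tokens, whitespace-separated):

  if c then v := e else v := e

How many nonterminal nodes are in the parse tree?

[S [M if c then [M v := e] else [M v := e]]]

4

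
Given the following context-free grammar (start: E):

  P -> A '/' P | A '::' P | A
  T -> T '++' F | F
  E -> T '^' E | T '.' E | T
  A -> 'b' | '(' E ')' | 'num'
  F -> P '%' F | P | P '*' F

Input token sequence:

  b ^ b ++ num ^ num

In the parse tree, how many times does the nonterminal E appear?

3

[E [T [F [P [A b]]]] ^ [E [T [T [F [P [A b]]]] ++ [F [P [A num]]]] ^ [E [T [F [P [A num]]]]]]]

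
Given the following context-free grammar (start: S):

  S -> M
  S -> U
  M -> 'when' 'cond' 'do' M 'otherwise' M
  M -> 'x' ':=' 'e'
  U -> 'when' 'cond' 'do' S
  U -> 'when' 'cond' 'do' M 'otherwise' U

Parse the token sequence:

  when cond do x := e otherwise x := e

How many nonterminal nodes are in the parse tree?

4

[S [M when cond do [M x := e] otherwise [M x := e]]]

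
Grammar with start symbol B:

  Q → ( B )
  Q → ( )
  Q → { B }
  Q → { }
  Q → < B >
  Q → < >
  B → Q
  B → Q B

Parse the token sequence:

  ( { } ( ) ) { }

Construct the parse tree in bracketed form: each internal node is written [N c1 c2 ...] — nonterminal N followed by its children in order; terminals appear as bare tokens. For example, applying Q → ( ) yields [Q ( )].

B
Q B
( B ) B
( Q B ) B
( { } B ) B
( { } Q ) B
( { } ( ) ) B
( { } ( ) ) Q
( { } ( ) ) { }

[B [Q ( [B [Q { }] [B [Q ( )]]] )] [B [Q { }]]]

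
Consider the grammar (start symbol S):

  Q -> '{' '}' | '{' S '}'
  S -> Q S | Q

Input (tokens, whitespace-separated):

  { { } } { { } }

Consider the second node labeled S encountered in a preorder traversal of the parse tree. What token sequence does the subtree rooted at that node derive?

[S [Q { [S [Q { }]] }] [S [Q { [S [Q { }]] }]]]

{ }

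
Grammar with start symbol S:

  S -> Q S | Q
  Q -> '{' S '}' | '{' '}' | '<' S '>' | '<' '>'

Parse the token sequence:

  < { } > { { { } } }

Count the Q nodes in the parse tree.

5

[S [Q < [S [Q { }]] >] [S [Q { [S [Q { [S [Q { }]] }]] }]]]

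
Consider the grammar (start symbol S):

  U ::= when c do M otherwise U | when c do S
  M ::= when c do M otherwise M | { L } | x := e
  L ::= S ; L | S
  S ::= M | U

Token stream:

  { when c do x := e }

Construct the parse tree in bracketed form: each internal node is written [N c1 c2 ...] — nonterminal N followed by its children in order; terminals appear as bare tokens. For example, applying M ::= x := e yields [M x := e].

[S [M { [L [S [U when c do [S [M x := e]]]]] }]]

S
M
{ L }
{ S }
{ U }
{ when c do S }
{ when c do M }
{ when c do x := e }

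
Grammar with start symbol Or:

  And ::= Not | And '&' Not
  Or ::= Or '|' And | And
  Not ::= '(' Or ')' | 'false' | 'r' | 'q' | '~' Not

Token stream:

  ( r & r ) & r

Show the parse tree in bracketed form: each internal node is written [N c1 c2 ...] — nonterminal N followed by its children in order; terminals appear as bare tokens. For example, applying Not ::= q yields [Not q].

Or
And
And & Not
Not & Not
( Or ) & Not
( And ) & Not
( And & Not ) & Not
( Not & Not ) & Not
( r & Not ) & Not
( r & r ) & Not
( r & r ) & r

[Or [And [And [Not ( [Or [And [And [Not r]] & [Not r]]] )]] & [Not r]]]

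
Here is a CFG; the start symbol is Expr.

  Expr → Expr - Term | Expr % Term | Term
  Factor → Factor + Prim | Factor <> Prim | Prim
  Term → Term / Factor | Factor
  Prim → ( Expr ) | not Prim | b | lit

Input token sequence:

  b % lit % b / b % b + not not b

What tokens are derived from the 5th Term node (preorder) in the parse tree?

b + not not b

[Expr [Expr [Expr [Expr [Term [Factor [Prim b]]]] % [Term [Factor [Prim lit]]]] % [Term [Term [Factor [Prim b]]] / [Factor [Prim b]]]] % [Term [Factor [Factor [Prim b]] + [Prim not [Prim not [Prim b]]]]]]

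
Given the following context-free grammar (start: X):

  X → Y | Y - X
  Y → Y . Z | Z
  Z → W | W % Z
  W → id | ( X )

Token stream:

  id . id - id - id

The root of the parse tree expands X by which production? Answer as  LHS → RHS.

X → Y - X

[X [Y [Y [Z [W id]]] . [Z [W id]]] - [X [Y [Z [W id]]] - [X [Y [Z [W id]]]]]]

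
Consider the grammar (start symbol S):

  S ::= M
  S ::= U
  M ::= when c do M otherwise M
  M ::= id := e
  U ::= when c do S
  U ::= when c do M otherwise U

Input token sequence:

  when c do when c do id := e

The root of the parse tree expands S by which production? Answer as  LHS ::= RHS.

[S [U when c do [S [U when c do [S [M id := e]]]]]]

S ::= U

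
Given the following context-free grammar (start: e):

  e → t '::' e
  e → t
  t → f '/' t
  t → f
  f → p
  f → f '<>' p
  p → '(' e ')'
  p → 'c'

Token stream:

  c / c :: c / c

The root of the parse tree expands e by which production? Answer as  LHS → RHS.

[e [t [f [p c]] / [t [f [p c]]]] :: [e [t [f [p c]] / [t [f [p c]]]]]]

e → t '::' e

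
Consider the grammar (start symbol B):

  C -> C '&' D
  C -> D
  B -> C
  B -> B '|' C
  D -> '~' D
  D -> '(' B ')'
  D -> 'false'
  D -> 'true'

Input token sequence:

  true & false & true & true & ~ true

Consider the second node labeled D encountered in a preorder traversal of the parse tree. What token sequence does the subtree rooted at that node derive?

[B [C [C [C [C [C [D true]] & [D false]] & [D true]] & [D true]] & [D ~ [D true]]]]

false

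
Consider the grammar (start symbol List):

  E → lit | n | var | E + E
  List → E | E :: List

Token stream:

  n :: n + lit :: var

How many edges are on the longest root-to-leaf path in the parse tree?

[List [E n] :: [List [E [E n] + [E lit]] :: [List [E var]]]]

4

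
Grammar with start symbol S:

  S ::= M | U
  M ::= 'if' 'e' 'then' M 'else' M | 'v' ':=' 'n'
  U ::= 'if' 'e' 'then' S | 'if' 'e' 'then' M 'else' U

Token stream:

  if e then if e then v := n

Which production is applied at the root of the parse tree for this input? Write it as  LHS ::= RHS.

[S [U if e then [S [U if e then [S [M v := n]]]]]]

S ::= U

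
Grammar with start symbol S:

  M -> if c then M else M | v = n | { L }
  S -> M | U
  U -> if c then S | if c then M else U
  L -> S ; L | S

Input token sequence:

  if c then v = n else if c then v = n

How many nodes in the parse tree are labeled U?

2

[S [U if c then [M v = n] else [U if c then [S [M v = n]]]]]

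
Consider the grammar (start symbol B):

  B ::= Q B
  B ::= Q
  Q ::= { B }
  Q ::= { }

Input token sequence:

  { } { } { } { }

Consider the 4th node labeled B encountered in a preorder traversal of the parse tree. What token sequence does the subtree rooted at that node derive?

{ }

[B [Q { }] [B [Q { }] [B [Q { }] [B [Q { }]]]]]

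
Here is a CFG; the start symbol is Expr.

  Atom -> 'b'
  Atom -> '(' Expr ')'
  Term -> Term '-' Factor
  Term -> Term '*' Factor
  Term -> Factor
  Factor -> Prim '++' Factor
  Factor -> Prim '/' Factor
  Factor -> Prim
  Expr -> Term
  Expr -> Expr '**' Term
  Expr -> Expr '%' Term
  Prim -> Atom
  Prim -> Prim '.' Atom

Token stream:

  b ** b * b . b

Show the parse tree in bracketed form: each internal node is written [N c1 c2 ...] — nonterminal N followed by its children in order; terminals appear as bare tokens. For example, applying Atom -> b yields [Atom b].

[Expr [Expr [Term [Factor [Prim [Atom b]]]]] ** [Term [Term [Factor [Prim [Atom b]]]] * [Factor [Prim [Prim [Atom b]] . [Atom b]]]]]

Expr
Expr ** Term
Term ** Term
Factor ** Term
Prim ** Term
Atom ** Term
b ** Term
b ** Term * Factor
b ** Factor * Factor
b ** Prim * Factor
b ** Atom * Factor
b ** b * Factor
b ** b * Prim
b ** b * Prim . Atom
b ** b * Atom . Atom
b ** b * b . Atom
b ** b * b . b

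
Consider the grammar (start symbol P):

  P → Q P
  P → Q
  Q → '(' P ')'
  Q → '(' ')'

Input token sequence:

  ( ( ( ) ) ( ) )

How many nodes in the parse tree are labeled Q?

4

[P [Q ( [P [Q ( [P [Q ( )]] )] [P [Q ( )]]] )]]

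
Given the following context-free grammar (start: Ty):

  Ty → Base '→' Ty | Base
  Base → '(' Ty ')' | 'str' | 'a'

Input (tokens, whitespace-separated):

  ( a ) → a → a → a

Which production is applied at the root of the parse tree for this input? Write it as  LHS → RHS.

[Ty [Base ( [Ty [Base a]] )] → [Ty [Base a] → [Ty [Base a] → [Ty [Base a]]]]]

Ty → Base '→' Ty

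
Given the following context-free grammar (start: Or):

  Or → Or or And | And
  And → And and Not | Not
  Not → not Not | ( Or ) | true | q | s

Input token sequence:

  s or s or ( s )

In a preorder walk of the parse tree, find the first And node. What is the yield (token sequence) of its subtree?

[Or [Or [Or [And [Not s]]] or [And [Not s]]] or [And [Not ( [Or [And [Not s]]] )]]]

s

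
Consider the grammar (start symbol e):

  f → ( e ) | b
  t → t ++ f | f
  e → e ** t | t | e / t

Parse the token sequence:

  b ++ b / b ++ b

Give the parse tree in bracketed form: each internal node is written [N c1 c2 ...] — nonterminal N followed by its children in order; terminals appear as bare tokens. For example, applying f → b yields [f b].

e
e / t
t / t
t ++ f / t
f ++ f / t
b ++ f / t
b ++ b / t
b ++ b / t ++ f
b ++ b / f ++ f
b ++ b / b ++ f
b ++ b / b ++ b

[e [e [t [t [f b]] ++ [f b]]] / [t [t [f b]] ++ [f b]]]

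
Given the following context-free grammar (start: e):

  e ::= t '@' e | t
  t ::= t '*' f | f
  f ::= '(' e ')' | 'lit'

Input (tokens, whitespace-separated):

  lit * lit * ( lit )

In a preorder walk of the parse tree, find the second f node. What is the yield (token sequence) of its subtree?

lit

[e [t [t [t [f lit]] * [f lit]] * [f ( [e [t [f lit]]] )]]]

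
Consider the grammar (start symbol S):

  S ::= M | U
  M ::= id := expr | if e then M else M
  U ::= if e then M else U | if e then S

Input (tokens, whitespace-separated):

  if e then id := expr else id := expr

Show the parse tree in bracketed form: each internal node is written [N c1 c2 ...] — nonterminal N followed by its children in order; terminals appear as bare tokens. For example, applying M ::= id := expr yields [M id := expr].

S
M
if e then M else M
if e then id := expr else M
if e then id := expr else id := expr

[S [M if e then [M id := expr] else [M id := expr]]]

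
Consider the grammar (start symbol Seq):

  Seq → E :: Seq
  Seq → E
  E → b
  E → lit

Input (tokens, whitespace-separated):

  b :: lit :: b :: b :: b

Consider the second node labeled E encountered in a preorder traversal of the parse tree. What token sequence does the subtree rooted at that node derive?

[Seq [E b] :: [Seq [E lit] :: [Seq [E b] :: [Seq [E b] :: [Seq [E b]]]]]]

lit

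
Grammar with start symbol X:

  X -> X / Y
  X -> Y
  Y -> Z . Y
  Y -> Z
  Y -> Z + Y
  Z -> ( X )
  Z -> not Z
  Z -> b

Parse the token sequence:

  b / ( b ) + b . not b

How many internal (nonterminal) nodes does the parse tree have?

14

[X [X [Y [Z b]]] / [Y [Z ( [X [Y [Z b]]] )] + [Y [Z b] . [Y [Z not [Z b]]]]]]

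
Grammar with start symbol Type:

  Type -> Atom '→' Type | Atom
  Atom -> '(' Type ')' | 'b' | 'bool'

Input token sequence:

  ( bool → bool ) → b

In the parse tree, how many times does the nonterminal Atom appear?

4

[Type [Atom ( [Type [Atom bool] → [Type [Atom bool]]] )] → [Type [Atom b]]]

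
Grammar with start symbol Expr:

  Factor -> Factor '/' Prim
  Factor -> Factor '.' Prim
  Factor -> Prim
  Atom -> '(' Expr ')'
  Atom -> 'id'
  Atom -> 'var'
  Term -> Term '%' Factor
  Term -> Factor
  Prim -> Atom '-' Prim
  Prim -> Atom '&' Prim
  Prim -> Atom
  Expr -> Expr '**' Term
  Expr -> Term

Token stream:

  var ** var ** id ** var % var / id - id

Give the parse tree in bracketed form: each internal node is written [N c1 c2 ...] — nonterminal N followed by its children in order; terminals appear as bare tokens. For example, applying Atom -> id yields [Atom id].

[Expr [Expr [Expr [Expr [Term [Factor [Prim [Atom var]]]]] ** [Term [Factor [Prim [Atom var]]]]] ** [Term [Factor [Prim [Atom id]]]]] ** [Term [Term [Factor [Prim [Atom var]]]] % [Factor [Factor [Prim [Atom var]]] / [Prim [Atom id] - [Prim [Atom id]]]]]]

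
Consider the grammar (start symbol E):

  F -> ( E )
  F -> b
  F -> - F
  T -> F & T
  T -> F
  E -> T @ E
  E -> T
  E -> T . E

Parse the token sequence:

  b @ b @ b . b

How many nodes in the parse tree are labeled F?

[E [T [F b]] @ [E [T [F b]] @ [E [T [F b]] . [E [T [F b]]]]]]

4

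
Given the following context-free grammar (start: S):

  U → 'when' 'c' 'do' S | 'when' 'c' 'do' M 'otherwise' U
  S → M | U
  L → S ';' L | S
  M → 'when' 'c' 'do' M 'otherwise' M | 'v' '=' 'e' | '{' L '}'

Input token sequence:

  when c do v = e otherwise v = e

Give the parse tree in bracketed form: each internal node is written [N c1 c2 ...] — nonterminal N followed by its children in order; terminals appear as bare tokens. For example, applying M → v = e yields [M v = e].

[S [M when c do [M v = e] otherwise [M v = e]]]

S
M
when c do M otherwise M
when c do v = e otherwise M
when c do v = e otherwise v = e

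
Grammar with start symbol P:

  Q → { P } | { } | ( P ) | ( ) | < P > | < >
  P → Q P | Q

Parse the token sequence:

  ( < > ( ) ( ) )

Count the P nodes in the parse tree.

[P [Q ( [P [Q < >] [P [Q ( )] [P [Q ( )]]]] )]]

4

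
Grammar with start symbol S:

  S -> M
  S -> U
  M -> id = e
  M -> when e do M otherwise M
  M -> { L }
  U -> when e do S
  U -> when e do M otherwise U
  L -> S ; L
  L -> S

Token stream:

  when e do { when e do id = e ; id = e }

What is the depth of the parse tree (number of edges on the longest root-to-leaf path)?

[S [U when e do [S [M { [L [S [U when e do [S [M id = e]]]] ; [L [S [M id = e]]]] }]]]]

9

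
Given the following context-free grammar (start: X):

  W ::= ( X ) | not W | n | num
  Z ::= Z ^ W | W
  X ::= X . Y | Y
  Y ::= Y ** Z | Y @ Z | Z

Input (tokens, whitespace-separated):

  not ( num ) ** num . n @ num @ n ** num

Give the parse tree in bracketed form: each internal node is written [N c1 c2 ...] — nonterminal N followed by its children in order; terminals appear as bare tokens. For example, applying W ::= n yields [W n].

[X [X [Y [Y [Z [W not [W ( [X [Y [Z [W num]]]] )]]]] ** [Z [W num]]]] . [Y [Y [Y [Y [Z [W n]]] @ [Z [W num]]] @ [Z [W n]]] ** [Z [W num]]]]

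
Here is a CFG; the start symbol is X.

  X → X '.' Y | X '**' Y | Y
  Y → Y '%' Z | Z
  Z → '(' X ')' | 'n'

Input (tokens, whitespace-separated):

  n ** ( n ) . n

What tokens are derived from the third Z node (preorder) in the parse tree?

[X [X [X [Y [Z n]]] ** [Y [Z ( [X [Y [Z n]]] )]]] . [Y [Z n]]]

n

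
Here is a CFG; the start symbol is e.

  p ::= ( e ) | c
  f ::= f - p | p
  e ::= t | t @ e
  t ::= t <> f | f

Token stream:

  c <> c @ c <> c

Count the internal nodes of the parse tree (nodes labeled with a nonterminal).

[e [t [t [f [p c]]] <> [f [p c]]] @ [e [t [t [f [p c]]] <> [f [p c]]]]]

14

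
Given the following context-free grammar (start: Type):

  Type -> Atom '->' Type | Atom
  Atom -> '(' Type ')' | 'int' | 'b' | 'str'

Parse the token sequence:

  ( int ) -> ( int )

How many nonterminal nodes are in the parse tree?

[Type [Atom ( [Type [Atom int]] )] -> [Type [Atom ( [Type [Atom int]] )]]]

8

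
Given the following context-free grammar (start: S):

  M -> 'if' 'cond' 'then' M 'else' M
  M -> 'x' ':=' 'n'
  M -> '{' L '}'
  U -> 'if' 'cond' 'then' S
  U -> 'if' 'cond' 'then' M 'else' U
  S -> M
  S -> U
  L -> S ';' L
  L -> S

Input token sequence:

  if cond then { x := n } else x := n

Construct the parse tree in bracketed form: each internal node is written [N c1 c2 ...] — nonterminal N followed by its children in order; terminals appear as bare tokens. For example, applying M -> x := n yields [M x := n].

[S [M if cond then [M { [L [S [M x := n]]] }] else [M x := n]]]

S
M
if cond then M else M
if cond then { L } else M
if cond then { S } else M
if cond then { M } else M
if cond then { x := n } else M
if cond then { x := n } else x := n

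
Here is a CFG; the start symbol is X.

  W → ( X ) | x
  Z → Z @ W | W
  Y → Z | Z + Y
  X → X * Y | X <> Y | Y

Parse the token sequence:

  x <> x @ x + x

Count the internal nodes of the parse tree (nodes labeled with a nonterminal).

13

[X [X [Y [Z [W x]]]] <> [Y [Z [Z [W x]] @ [W x]] + [Y [Z [W x]]]]]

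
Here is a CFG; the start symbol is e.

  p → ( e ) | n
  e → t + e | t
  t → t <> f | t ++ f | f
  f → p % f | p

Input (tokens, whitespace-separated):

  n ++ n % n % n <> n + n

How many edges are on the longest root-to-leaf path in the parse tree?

7

[e [t [t [t [f [p n]]] ++ [f [p n] % [f [p n] % [f [p n]]]]] <> [f [p n]]] + [e [t [f [p n]]]]]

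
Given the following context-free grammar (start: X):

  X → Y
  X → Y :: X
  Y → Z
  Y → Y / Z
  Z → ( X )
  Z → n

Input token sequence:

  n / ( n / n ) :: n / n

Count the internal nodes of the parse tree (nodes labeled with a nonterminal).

15

[X [Y [Y [Z n]] / [Z ( [X [Y [Y [Z n]] / [Z n]]] )]] :: [X [Y [Y [Z n]] / [Z n]]]]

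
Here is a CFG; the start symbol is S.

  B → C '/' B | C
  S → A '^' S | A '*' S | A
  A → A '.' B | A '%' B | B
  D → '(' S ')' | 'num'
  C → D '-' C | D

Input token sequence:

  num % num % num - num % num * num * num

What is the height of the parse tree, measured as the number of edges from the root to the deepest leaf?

[S [A [A [A [A [B [C [D num]]]] % [B [C [D num]]]] % [B [C [D num] - [C [D num]]]]] % [B [C [D num]]]] * [S [A [B [C [D num]]]] * [S [A [B [C [D num]]]]]]]

8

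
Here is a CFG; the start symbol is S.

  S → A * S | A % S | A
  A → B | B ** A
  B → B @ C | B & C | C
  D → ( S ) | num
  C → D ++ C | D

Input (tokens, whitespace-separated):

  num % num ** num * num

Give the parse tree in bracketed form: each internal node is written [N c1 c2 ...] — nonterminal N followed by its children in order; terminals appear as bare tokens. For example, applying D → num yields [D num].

[S [A [B [C [D num]]]] % [S [A [B [C [D num]]] ** [A [B [C [D num]]]]] * [S [A [B [C [D num]]]]]]]

S
A % S
B % S
C % S
D % S
num % S
num % A * S
num % B ** A * S
num % C ** A * S
num % D ** A * S
num % num ** A * S
num % num ** B * S
num % num ** C * S
num % num ** D * S
num % num ** num * S
num % num ** num * A
num % num ** num * B
num % num ** num * C
num % num ** num * D
num % num ** num * num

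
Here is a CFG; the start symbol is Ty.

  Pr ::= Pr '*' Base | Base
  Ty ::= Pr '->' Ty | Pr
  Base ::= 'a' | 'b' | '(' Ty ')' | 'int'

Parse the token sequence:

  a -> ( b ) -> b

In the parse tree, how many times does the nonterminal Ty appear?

[Ty [Pr [Base a]] -> [Ty [Pr [Base ( [Ty [Pr [Base b]]] )]] -> [Ty [Pr [Base b]]]]]

4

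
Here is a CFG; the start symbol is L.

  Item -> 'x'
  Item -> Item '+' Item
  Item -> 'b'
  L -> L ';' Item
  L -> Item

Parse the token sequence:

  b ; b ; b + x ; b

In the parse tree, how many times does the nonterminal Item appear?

6

[L [L [L [L [Item b]] ; [Item b]] ; [Item [Item b] + [Item x]]] ; [Item b]]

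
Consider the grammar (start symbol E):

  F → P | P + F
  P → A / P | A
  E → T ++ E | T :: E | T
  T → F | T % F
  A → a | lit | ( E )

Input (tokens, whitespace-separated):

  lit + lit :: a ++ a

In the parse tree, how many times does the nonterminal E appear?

3

[E [T [F [P [A lit]] + [F [P [A lit]]]]] :: [E [T [F [P [A a]]]] ++ [E [T [F [P [A a]]]]]]]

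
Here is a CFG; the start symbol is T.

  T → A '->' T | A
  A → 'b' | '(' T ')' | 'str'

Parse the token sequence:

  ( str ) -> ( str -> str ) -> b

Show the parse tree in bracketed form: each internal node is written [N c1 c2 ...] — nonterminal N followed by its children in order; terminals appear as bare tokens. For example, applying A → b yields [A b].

[T [A ( [T [A str]] )] -> [T [A ( [T [A str] -> [T [A str]]] )] -> [T [A b]]]]

T
A -> T
( T ) -> T
( A ) -> T
( str ) -> T
( str ) -> A -> T
( str ) -> ( T ) -> T
( str ) -> ( A -> T ) -> T
( str ) -> ( str -> T ) -> T
( str ) -> ( str -> A ) -> T
( str ) -> ( str -> str ) -> T
( str ) -> ( str -> str ) -> A
( str ) -> ( str -> str ) -> b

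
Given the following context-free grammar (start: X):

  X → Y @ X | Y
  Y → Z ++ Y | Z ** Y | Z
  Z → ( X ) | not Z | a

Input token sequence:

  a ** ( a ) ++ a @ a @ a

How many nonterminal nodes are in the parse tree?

[X [Y [Z a] ** [Y [Z ( [X [Y [Z a]]] )] ++ [Y [Z a]]]] @ [X [Y [Z a]] @ [X [Y [Z a]]]]]

16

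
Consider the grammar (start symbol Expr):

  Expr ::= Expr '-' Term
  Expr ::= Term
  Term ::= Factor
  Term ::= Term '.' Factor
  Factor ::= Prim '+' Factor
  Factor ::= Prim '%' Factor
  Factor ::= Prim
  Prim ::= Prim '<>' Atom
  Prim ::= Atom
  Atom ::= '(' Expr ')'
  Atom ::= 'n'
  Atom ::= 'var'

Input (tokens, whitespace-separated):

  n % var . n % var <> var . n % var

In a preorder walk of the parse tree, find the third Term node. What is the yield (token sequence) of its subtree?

n % var

[Expr [Term [Term [Term [Factor [Prim [Atom n]] % [Factor [Prim [Atom var]]]]] . [Factor [Prim [Atom n]] % [Factor [Prim [Prim [Atom var]] <> [Atom var]]]]] . [Factor [Prim [Atom n]] % [Factor [Prim [Atom var]]]]]]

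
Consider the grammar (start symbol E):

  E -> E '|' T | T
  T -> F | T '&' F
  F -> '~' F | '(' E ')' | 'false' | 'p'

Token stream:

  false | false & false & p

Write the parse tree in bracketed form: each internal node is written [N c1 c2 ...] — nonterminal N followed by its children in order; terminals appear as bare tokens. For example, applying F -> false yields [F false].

E
E | T
T | T
F | T
false | T
false | T & F
false | T & F & F
false | F & F & F
false | false & F & F
false | false & false & F
false | false & false & p

[E [E [T [F false]]] | [T [T [T [F false]] & [F false]] & [F p]]]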